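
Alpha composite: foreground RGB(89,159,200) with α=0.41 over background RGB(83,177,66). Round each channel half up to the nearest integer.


C = α×F + (1-α)×B, with 1-α = 0.59
R: 0.41×89 + 0.59×83 = 36.49 + 48.97 = 85.46 → 85
G: 0.41×159 + 0.59×177 = 65.19 + 104.43 = 169.62 → 170
B: 0.41×200 + 0.59×66 = 82.00 + 38.94 = 120.94 → 121
= RGB(85, 170, 121)


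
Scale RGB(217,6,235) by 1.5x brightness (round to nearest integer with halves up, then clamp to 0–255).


Multiply each channel by 1.5, round half up, clamp to [0, 255]
R: 217×1.5 = 325.5 → round → 326 → clamp → 255
G: 6×1.5 = 9
B: 235×1.5 = 352.5 → round → 353 → clamp → 255
= RGB(255, 9, 255)


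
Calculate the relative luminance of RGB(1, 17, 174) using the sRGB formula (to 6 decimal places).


Linearize each channel (sRGB transfer function): c = v/255; c_lin = c/12.92 if c ≤ 0.04045, else ((c+0.055)/1.055)^2.4
  R: 1/255 ≈ 0.003922 ≤ 0.04045 → 0.003922/12.92 ≈ 0.000304
  G: 17/255 ≈ 0.066667 > 0.04045 → ((0.066667+0.055)/1.055)^2.4 ≈ 0.005605
  B: 174/255 ≈ 0.682353 > 0.04045 → ((0.682353+0.055)/1.055)^2.4 ≈ 0.423268
R_lin = 0.000304, G_lin = 0.005605, B_lin = 0.423268
L = 0.2126×R + 0.7152×G + 0.0722×B
L = 0.2126×0.000304 + 0.7152×0.005605 + 0.0722×0.423268
L ≈ 0.034633


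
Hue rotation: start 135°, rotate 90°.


New hue = (H + rotation) mod 360
New hue = (135 + 90) mod 360
= 225 mod 360
= 225°


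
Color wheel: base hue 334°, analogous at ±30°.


Base hue: 334°
Left analog: (334 - 30) mod 360 = 304°
Right analog: (334 + 30) mod 360 = 4°
Analogous hues = 304° and 4°


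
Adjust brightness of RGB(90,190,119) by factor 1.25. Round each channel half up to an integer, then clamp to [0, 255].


Multiply each channel by 1.25, round half up, clamp to [0, 255]
R: 90×1.25 = 112.5 → round → 113
G: 190×1.25 = 237.5 → round → 238
B: 119×1.25 = 148.75 → round → 149
= RGB(113, 238, 149)


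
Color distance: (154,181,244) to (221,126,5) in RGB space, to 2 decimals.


d = √[(R₁-R₂)² + (G₁-G₂)² + (B₁-B₂)²]
d = √[(154-221)² + (181-126)² + (244-5)²]
d = √[4489 + 3025 + 57121]
d = √64635
d ≈ 254.23


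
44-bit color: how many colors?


Colors = 2^bits = 2^44
= 17,592,186,044,416 colors


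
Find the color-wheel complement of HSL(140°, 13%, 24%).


Complement = opposite side of color wheel = hue + 180°
H' = (140 + 180) mod 360 = 320°
S and L unchanged.
= HSL(320°, 13%, 24%)


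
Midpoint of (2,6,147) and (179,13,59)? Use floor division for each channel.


Midpoint: each channel = ⌊(C₁+C₂)/2⌋
R: ⌊(2+179)/2⌋ = 90
G: ⌊(6+13)/2⌋ = 9
B: ⌊(147+59)/2⌋ = 103
= RGB(90, 9, 103)


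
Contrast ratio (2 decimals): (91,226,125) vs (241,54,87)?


Linearize each sRGB channel c=v/255: c/12.92 if c ≤ 0.04045 else ((c+0.055)/1.055)^2.4
L = 0.2126×R_lin + 0.7152×G_lin + 0.0722×B_lin
Color 1 (91,226,125):
  R=91: 91/255≈0.3569 > 0.04045 → ((0.3569+0.055)/1.055)^2.4 ≈ 0.10462
  G=226: 226/255≈0.8863 > 0.04045 → ((0.8863+0.055)/1.055)^2.4 ≈ 0.76052
  B=125: 125/255≈0.4902 > 0.04045 → ((0.4902+0.055)/1.055)^2.4 ≈ 0.20508
  L1 = 0.2126×0.10462 + 0.7152×0.76052 + 0.0722×0.20508 ≈ 0.58098
Color 2 (241,54,87):
  R=241: 241/255≈0.9451 > 0.04045 → ((0.9451+0.055)/1.055)^2.4 ≈ 0.87962
  G=54: 54/255≈0.2118 > 0.04045 → ((0.2118+0.055)/1.055)^2.4 ≈ 0.03689
  B=87: 87/255≈0.3412 > 0.04045 → ((0.3412+0.055)/1.055)^2.4 ≈ 0.09531
  L2 = 0.2126×0.87962 + 0.7152×0.03689 + 0.0722×0.09531 ≈ 0.22027
Lighter = 0.58098, Darker = 0.22027
Ratio = (L_lighter + 0.05) / (L_darker + 0.05)
Ratio = (0.58098 + 0.05) / (0.22027 + 0.05) = 0.63098 / 0.27027 ≈ 2.3346
Ratio ≈ 2.33:1


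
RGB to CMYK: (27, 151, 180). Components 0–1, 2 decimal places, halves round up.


R'=27/255≈0.1059, G'=151/255≈0.5922, B'=180/255≈0.7059
K = 1 - max(R',G',B') = 1 - 180/255 = 75/255 = 0.29411… → 0.29
(1-R'-K)/(1-K) simplifies to (max-R)/max with max = 180:
C = (180-27)/180 = 153/180 = 0.85 → 0.85
M = (180-151)/180 = 29/180 = 0.16111… → 0.16
Y = (180-180)/180 = 0/180 = 0 → 0.00
= CMYK(0.85, 0.16, 0.00, 0.29)


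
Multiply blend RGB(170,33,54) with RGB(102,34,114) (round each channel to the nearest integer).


Multiply: C = A×B/255, rounded to nearest integer
R: 170×102/255 = 17340/255 ≈ 68.000 → 68
G: 33×34/255 = 1122/255 ≈ 4.400 → 4
B: 54×114/255 = 6156/255 ≈ 24.141 → 24
= RGB(68, 4, 24)


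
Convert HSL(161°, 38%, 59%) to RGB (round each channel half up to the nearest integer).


H=161°, S=0.38, L=0.59
C = (1-|2L-1|)×S = (1-|0.18|)×0.38 = 0.3116
H' = H/60 = 161/60 ≈ 2.6833; X = C×(1-|H' mod 2 - 1|) ≈ 0.2129
m = L - C/2 = 0.59 - 0.1558 = 0.4342
Sector ⌊H'⌋ = 2 → (R',G',B') = (0.0, 0.3116, ≈0.2129)
RGB = ((R'+m)×255, (G'+m)×255, (B'+m)×255) = (110.721, 190.179, 165.0173)
Round half up → RGB(111, 190, 165)


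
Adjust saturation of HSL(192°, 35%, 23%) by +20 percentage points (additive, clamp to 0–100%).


Original S = 35%
Adjustment = +20 percentage points
New S = 35 + (20) = 55
Clamp to [0, 100] → 55
= HSL(192°, 55%, 23%)


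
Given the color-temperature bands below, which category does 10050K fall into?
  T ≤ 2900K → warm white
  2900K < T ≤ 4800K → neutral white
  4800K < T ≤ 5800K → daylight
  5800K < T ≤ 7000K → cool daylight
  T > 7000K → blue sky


Temperature: 10050K
10050K > 7000K → blue sky
Classification: blue sky


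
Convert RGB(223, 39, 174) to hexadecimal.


R = 223 → DF (hex)
G = 39 → 27 (hex)
B = 174 → AE (hex)
Hex = #DF27AE


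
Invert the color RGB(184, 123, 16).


Invert: (255-R, 255-G, 255-B)
R: 255-184 = 71
G: 255-123 = 132
B: 255-16 = 239
= RGB(71, 132, 239)


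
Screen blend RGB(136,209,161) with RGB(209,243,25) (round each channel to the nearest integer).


Screen: C = 255 - (255-A)×(255-B)/255, rounded to nearest integer
R: 255 - (255-136)×(255-209)/255 = 255 - 5474/255 ≈ 255 - 21.467 = 233.533 → 234
G: 255 - (255-209)×(255-243)/255 = 255 - 552/255 ≈ 255 - 2.165 = 252.835 → 253
B: 255 - (255-161)×(255-25)/255 = 255 - 21620/255 ≈ 255 - 84.784 = 170.216 → 170
= RGB(234, 253, 170)


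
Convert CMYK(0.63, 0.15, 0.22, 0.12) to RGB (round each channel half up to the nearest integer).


R = 255 × (1-C) × (1-K) = 255 × 0.37 × 0.88 = 83.028 → 83
G = 255 × (1-M) × (1-K) = 255 × 0.85 × 0.88 = 190.74 → 191
B = 255 × (1-Y) × (1-K) = 255 × 0.78 × 0.88 = 175.032 → 175
= RGB(83, 191, 175)


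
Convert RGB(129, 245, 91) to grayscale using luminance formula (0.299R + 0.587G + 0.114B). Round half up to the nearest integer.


Gray = 0.299×R + 0.587×G + 0.114×B
Gray = 0.299×129 + 0.587×245 + 0.114×91
Gray = 38.571 + 143.815 + 10.374
Gray = 192.760 → round half up → 193
Gray = 193


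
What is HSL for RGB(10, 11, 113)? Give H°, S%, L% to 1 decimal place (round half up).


Normalize: R'=10/255≈0.0392, G'=11/255≈0.0431, B'=113/255≈0.4431
Max=113/255, Min=10/255, Δ=Max-Min=103/255
L = (Max+Min)/2 = (113+10)/510 = 123/510 = 0.24117… → L = 24.1%
L ≤ 0.5 → S = Δ/(Max+Min) = 103/(113+10) = 103/123 = 0.83739… → S = 83.7%
(the 1/255 factors cancel in S and H, so raw channel differences can be used)
Max is B' → H = 60 × ((R-G)/Δ + 4) = 60 × ((10-11)/103 + 4)
  -1/103 + 4 = -0.0097… + 4 = 3.9902…
  H = 60 × 3.9902… = 239.417…° → H = 239.4°
= HSL(239.4°, 83.7%, 24.1%)


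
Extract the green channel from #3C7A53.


Color: #3C7A53
R = 3C = 60
G = 7A = 122
B = 53 = 83
Green = 122


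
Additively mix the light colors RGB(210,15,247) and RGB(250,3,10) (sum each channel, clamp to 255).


Additive: each channel = min(255, C₁+C₂)
R: 210+250 = 460 → 255
G: 15+3 = 18 → 18
B: 247+10 = 257 → 255
= RGB(255, 18, 255)


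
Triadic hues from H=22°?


Triadic: equally spaced at 120° intervals
H1 = 22°
H2 = (22 + 120) mod 360 = 142°
H3 = (22 + 240) mod 360 = 262°
Triadic = 22°, 142°, 262°


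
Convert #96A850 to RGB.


96 → 150 (R)
A8 → 168 (G)
50 → 80 (B)
= RGB(150, 168, 80)


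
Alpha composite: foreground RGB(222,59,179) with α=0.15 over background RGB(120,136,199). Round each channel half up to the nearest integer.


C = α×F + (1-α)×B, with 1-α = 0.85
R: 0.15×222 + 0.85×120 = 33.30 + 102.00 = 135.30 → 135
G: 0.15×59 + 0.85×136 = 8.85 + 115.60 = 124.45 → 124
B: 0.15×179 + 0.85×199 = 26.85 + 169.15 = 196.00 → 196
= RGB(135, 124, 196)


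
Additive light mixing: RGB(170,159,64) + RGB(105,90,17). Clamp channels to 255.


Additive: each channel = min(255, C₁+C₂)
R: 170+105 = 275 → 255
G: 159+90 = 249 → 249
B: 64+17 = 81 → 81
= RGB(255, 249, 81)


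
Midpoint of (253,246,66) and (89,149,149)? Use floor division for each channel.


Midpoint: each channel = ⌊(C₁+C₂)/2⌋
R: ⌊(253+89)/2⌋ = 171
G: ⌊(246+149)/2⌋ = 197
B: ⌊(66+149)/2⌋ = 107
= RGB(171, 197, 107)


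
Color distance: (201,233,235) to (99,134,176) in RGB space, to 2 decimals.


d = √[(R₁-R₂)² + (G₁-G₂)² + (B₁-B₂)²]
d = √[(201-99)² + (233-134)² + (235-176)²]
d = √[10404 + 9801 + 3481]
d = √23686
d ≈ 153.90


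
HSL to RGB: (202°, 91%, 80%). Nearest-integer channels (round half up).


H=202°, S=0.91, L=0.80
C = (1-|2L-1|)×S = (1-|0.60|)×0.91 = 0.364
H' = H/60 = 202/60 ≈ 3.3667; X = C×(1-|H' mod 2 - 1|) ≈ 0.2305
m = L - C/2 = 0.80 - 0.182 = 0.618
Sector ⌊H'⌋ = 3 → (R',G',B') = (0.0, ≈0.2305, 0.364)
RGB = ((R'+m)×255, (G'+m)×255, (B'+m)×255) = (157.59, 216.376, 250.41)
Round half up → RGB(158, 216, 250)


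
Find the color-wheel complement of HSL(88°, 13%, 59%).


Complement = opposite side of color wheel = hue + 180°
H' = (88 + 180) mod 360 = 268°
S and L unchanged.
= HSL(268°, 13%, 59%)


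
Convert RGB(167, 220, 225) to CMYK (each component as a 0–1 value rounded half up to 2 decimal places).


R'=167/255≈0.6549, G'=220/255≈0.8627, B'=225/255≈0.8824
K = 1 - max(R',G',B') = 1 - 225/255 = 30/255 = 0.11764… → 0.12
(1-R'-K)/(1-K) simplifies to (max-R)/max with max = 225:
C = (225-167)/225 = 58/225 = 0.25777… → 0.26
M = (225-220)/225 = 5/225 = 0.02222… → 0.02
Y = (225-225)/225 = 0/225 = 0 → 0.00
= CMYK(0.26, 0.02, 0.00, 0.12)


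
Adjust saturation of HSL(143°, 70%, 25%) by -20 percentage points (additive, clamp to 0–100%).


Original S = 70%
Adjustment = -20 percentage points
New S = 70 + (-20) = 50
Clamp to [0, 100] → 50
= HSL(143°, 50%, 25%)


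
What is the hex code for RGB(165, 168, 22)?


R = 165 → A5 (hex)
G = 168 → A8 (hex)
B = 22 → 16 (hex)
Hex = #A5A816


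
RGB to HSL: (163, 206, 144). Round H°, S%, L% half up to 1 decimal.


Normalize: R'=163/255≈0.6392, G'=206/255≈0.8078, B'=144/255≈0.5647
Max=206/255, Min=144/255, Δ=Max-Min=62/255
L = (Max+Min)/2 = (206+144)/510 = 350/510 = 0.68627… → L = 68.6%
L > 0.5 → S = Δ/(2-Max-Min) = 62/(510-206-144) = 62/160 = 0.3875 → S = 38.8%
(the 1/255 factors cancel in S and H, so raw channel differences can be used)
Max is G' → H = 60 × ((B-R)/Δ + 2) = 60 × ((144-163)/62 + 2)
  -19/62 + 2 = -0.3064… + 2 = 1.6935…
  H = 60 × 1.6935… = 101.612…° → H = 101.6°
= HSL(101.6°, 38.8%, 68.6%)


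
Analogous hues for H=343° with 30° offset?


Base hue: 343°
Left analog: (343 - 30) mod 360 = 313°
Right analog: (343 + 30) mod 360 = 13°
Analogous hues = 313° and 13°


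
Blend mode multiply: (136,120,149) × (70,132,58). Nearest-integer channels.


Multiply: C = A×B/255, rounded to nearest integer
R: 136×70/255 = 9520/255 ≈ 37.333 → 37
G: 120×132/255 = 15840/255 ≈ 62.118 → 62
B: 149×58/255 = 8642/255 ≈ 33.890 → 34
= RGB(37, 62, 34)


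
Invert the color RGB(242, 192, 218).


Invert: (255-R, 255-G, 255-B)
R: 255-242 = 13
G: 255-192 = 63
B: 255-218 = 37
= RGB(13, 63, 37)


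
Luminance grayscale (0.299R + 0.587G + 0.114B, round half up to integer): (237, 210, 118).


Gray = 0.299×R + 0.587×G + 0.114×B
Gray = 0.299×237 + 0.587×210 + 0.114×118
Gray = 70.863 + 123.270 + 13.452
Gray = 207.585 → round half up → 208
Gray = 208


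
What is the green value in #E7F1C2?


Color: #E7F1C2
R = E7 = 231
G = F1 = 241
B = C2 = 194
Green = 241


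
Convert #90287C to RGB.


90 → 144 (R)
28 → 40 (G)
7C → 124 (B)
= RGB(144, 40, 124)


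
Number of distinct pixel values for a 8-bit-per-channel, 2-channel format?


Total bits = 8 bits/channel × 2 channels = 16 bits
Distinct pixel values = 2^16
= 65,536 pixel values


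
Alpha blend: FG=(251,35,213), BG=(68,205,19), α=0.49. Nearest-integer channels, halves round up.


C = α×F + (1-α)×B, with 1-α = 0.51
R: 0.49×251 + 0.51×68 = 122.99 + 34.68 = 157.67 → 158
G: 0.49×35 + 0.51×205 = 17.15 + 104.55 = 121.70 → 122
B: 0.49×213 + 0.51×19 = 104.37 + 9.69 = 114.06 → 114
= RGB(158, 122, 114)


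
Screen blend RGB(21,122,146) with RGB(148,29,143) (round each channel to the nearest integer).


Screen: C = 255 - (255-A)×(255-B)/255, rounded to nearest integer
R: 255 - (255-21)×(255-148)/255 = 255 - 25038/255 ≈ 255 - 98.188 = 156.812 → 157
G: 255 - (255-122)×(255-29)/255 = 255 - 30058/255 ≈ 255 - 117.875 = 137.125 → 137
B: 255 - (255-146)×(255-143)/255 = 255 - 12208/255 ≈ 255 - 47.875 = 207.125 → 207
= RGB(157, 137, 207)


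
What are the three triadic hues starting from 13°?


Triadic: equally spaced at 120° intervals
H1 = 13°
H2 = (13 + 120) mod 360 = 133°
H3 = (13 + 240) mod 360 = 253°
Triadic = 13°, 133°, 253°


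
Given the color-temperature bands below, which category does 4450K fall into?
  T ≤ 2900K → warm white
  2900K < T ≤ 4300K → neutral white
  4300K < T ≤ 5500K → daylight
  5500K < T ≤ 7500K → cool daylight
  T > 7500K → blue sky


Temperature: 4450K
4300K < 4450K ≤ 5500K → daylight
Classification: daylight


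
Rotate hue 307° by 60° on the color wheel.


New hue = (H + rotation) mod 360
New hue = (307 + 60) mod 360
= 367 mod 360
= 7°


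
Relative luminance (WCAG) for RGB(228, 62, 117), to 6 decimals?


Linearize each channel (sRGB transfer function): c = v/255; c_lin = c/12.92 if c ≤ 0.04045, else ((c+0.055)/1.055)^2.4
  R: 228/255 ≈ 0.894118 > 0.04045 → ((0.894118+0.055)/1.055)^2.4 ≈ 0.775822
  G: 62/255 ≈ 0.243137 > 0.04045 → ((0.243137+0.055)/1.055)^2.4 ≈ 0.048172
  B: 117/255 ≈ 0.458824 > 0.04045 → ((0.458824+0.055)/1.055)^2.4 ≈ 0.177888
R_lin = 0.775822, G_lin = 0.048172, B_lin = 0.177888
L = 0.2126×R + 0.7152×G + 0.0722×B
L = 0.2126×0.775822 + 0.7152×0.048172 + 0.0722×0.177888
L ≈ 0.212236


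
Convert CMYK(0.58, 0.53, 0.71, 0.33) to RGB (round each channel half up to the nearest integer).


R = 255 × (1-C) × (1-K) = 255 × 0.42 × 0.67 = 71.757 → 72
G = 255 × (1-M) × (1-K) = 255 × 0.47 × 0.67 = 80.2995 → 80
B = 255 × (1-Y) × (1-K) = 255 × 0.29 × 0.67 = 49.5465 → 50
= RGB(72, 80, 50)


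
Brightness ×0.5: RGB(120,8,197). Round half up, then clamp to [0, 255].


Multiply each channel by 0.5, round half up, clamp to [0, 255]
R: 120×0.5 = 60
G: 8×0.5 = 4
B: 197×0.5 = 98.5 → round → 99
= RGB(60, 4, 99)


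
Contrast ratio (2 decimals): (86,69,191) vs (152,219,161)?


Linearize each sRGB channel c=v/255: c/12.92 if c ≤ 0.04045 else ((c+0.055)/1.055)^2.4
L = 0.2126×R_lin + 0.7152×G_lin + 0.0722×B_lin
Color 1 (86,69,191):
  R=86: 86/255≈0.3373 > 0.04045 → ((0.3373+0.055)/1.055)^2.4 ≈ 0.09306
  G=69: 69/255≈0.2706 > 0.04045 → ((0.2706+0.055)/1.055)^2.4 ≈ 0.05951
  B=191: 191/255≈0.7490 > 0.04045 → ((0.7490+0.055)/1.055)^2.4 ≈ 0.52100
  L1 = 0.2126×0.09306 + 0.7152×0.05951 + 0.0722×0.52100 ≈ 0.09996
Color 2 (152,219,161):
  R=152: 152/255≈0.5961 > 0.04045 → ((0.5961+0.055)/1.055)^2.4 ≈ 0.31399
  G=219: 219/255≈0.8588 > 0.04045 → ((0.8588+0.055)/1.055)^2.4 ≈ 0.70838
  B=161: 161/255≈0.6314 > 0.04045 → ((0.6314+0.055)/1.055)^2.4 ≈ 0.35640
  L2 = 0.2126×0.31399 + 0.7152×0.70838 + 0.0722×0.35640 ≈ 0.59912
Lighter = 0.59912, Darker = 0.09996
Ratio = (L_lighter + 0.05) / (L_darker + 0.05)
Ratio = (0.59912 + 0.05) / (0.09996 + 0.05) = 0.64912 / 0.14996 ≈ 4.3285
Ratio ≈ 4.33:1


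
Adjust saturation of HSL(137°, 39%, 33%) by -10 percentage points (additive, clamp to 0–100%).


Original S = 39%
Adjustment = -10 percentage points
New S = 39 + (-10) = 29
Clamp to [0, 100] → 29
= HSL(137°, 29%, 33%)


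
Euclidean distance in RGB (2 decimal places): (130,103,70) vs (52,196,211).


d = √[(R₁-R₂)² + (G₁-G₂)² + (B₁-B₂)²]
d = √[(130-52)² + (103-196)² + (70-211)²]
d = √[6084 + 8649 + 19881]
d = √34614
d ≈ 186.05


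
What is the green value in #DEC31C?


Color: #DEC31C
R = DE = 222
G = C3 = 195
B = 1C = 28
Green = 195


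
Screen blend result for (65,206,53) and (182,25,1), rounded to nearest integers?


Screen: C = 255 - (255-A)×(255-B)/255, rounded to nearest integer
R: 255 - (255-65)×(255-182)/255 = 255 - 13870/255 ≈ 255 - 54.392 = 200.608 → 201
G: 255 - (255-206)×(255-25)/255 = 255 - 11270/255 ≈ 255 - 44.196 = 210.804 → 211
B: 255 - (255-53)×(255-1)/255 = 255 - 51308/255 ≈ 255 - 201.208 = 53.792 → 54
= RGB(201, 211, 54)


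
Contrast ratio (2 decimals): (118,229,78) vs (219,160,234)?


Linearize each sRGB channel c=v/255: c/12.92 if c ≤ 0.04045 else ((c+0.055)/1.055)^2.4
L = 0.2126×R_lin + 0.7152×G_lin + 0.0722×B_lin
Color 1 (118,229,78):
  R=118: 118/255≈0.4627 > 0.04045 → ((0.4627+0.055)/1.055)^2.4 ≈ 0.18116
  G=229: 229/255≈0.8980 > 0.04045 → ((0.8980+0.055)/1.055)^2.4 ≈ 0.78354
  B=78: 78/255≈0.3059 > 0.04045 → ((0.3059+0.055)/1.055)^2.4 ≈ 0.07619
  L1 = 0.2126×0.18116 + 0.7152×0.78354 + 0.0722×0.07619 ≈ 0.60440
Color 2 (219,160,234):
  R=219: 219/255≈0.8588 > 0.04045 → ((0.8588+0.055)/1.055)^2.4 ≈ 0.70838
  G=160: 160/255≈0.6275 > 0.04045 → ((0.6275+0.055)/1.055)^2.4 ≈ 0.35153
  B=234: 234/255≈0.9176 > 0.04045 → ((0.9176+0.055)/1.055)^2.4 ≈ 0.82279
  L2 = 0.2126×0.70838 + 0.7152×0.35153 + 0.0722×0.82279 ≈ 0.46142
Lighter = 0.60440, Darker = 0.46142
Ratio = (L_lighter + 0.05) / (L_darker + 0.05)
Ratio = (0.60440 + 0.05) / (0.46142 + 0.05) = 0.65440 / 0.51142 ≈ 1.2796
Ratio ≈ 1.28:1


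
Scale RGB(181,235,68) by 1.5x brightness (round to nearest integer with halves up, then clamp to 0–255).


Multiply each channel by 1.5, round half up, clamp to [0, 255]
R: 181×1.5 = 271.5 → round → 272 → clamp → 255
G: 235×1.5 = 352.5 → round → 353 → clamp → 255
B: 68×1.5 = 102
= RGB(255, 255, 102)


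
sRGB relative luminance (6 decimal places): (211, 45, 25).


Linearize each channel (sRGB transfer function): c = v/255; c_lin = c/12.92 if c ≤ 0.04045, else ((c+0.055)/1.055)^2.4
  R: 211/255 ≈ 0.827451 > 0.04045 → ((0.827451+0.055)/1.055)^2.4 ≈ 0.651406
  G: 45/255 ≈ 0.176471 > 0.04045 → ((0.176471+0.055)/1.055)^2.4 ≈ 0.026241
  B: 25/255 ≈ 0.098039 > 0.04045 → ((0.098039+0.055)/1.055)^2.4 ≈ 0.009721
R_lin = 0.651406, G_lin = 0.026241, B_lin = 0.009721
L = 0.2126×R + 0.7152×G + 0.0722×B
L = 0.2126×0.651406 + 0.7152×0.026241 + 0.0722×0.009721
L ≈ 0.157958


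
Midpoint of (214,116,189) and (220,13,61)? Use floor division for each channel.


Midpoint: each channel = ⌊(C₁+C₂)/2⌋
R: ⌊(214+220)/2⌋ = 217
G: ⌊(116+13)/2⌋ = 64
B: ⌊(189+61)/2⌋ = 125
= RGB(217, 64, 125)


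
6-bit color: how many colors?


Colors = 2^bits = 2^6
= 64 colors


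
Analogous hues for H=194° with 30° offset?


Base hue: 194°
Left analog: (194 - 30) mod 360 = 164°
Right analog: (194 + 30) mod 360 = 224°
Analogous hues = 164° and 224°


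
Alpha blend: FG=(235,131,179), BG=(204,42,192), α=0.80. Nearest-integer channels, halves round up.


C = α×F + (1-α)×B, with 1-α = 0.20
R: 0.80×235 + 0.20×204 = 188.00 + 40.80 = 228.80 → 229
G: 0.80×131 + 0.20×42 = 104.80 + 8.40 = 113.20 → 113
B: 0.80×179 + 0.20×192 = 143.20 + 38.40 = 181.60 → 182
= RGB(229, 113, 182)


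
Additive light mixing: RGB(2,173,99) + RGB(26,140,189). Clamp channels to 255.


Additive: each channel = min(255, C₁+C₂)
R: 2+26 = 28 → 28
G: 173+140 = 313 → 255
B: 99+189 = 288 → 255
= RGB(28, 255, 255)


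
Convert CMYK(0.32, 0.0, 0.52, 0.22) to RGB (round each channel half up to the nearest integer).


R = 255 × (1-C) × (1-K) = 255 × 0.68 × 0.78 = 135.252 → 135
G = 255 × (1-M) × (1-K) = 255 × 1.00 × 0.78 = 198.9 → 199
B = 255 × (1-Y) × (1-K) = 255 × 0.48 × 0.78 = 95.472 → 95
= RGB(135, 199, 95)


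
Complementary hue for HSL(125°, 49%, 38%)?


Complement = opposite side of color wheel = hue + 180°
H' = (125 + 180) mod 360 = 305°
S and L unchanged.
= HSL(305°, 49%, 38%)


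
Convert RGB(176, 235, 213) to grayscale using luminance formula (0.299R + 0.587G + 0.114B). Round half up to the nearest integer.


Gray = 0.299×R + 0.587×G + 0.114×B
Gray = 0.299×176 + 0.587×235 + 0.114×213
Gray = 52.624 + 137.945 + 24.282
Gray = 214.851 → round half up → 215
Gray = 215


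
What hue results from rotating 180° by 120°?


New hue = (H + rotation) mod 360
New hue = (180 + 120) mod 360
= 300 mod 360
= 300°


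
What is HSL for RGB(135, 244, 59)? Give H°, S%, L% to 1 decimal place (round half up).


Normalize: R'=135/255≈0.5294, G'=244/255≈0.9569, B'=59/255≈0.2314
Max=244/255, Min=59/255, Δ=Max-Min=185/255
L = (Max+Min)/2 = (244+59)/510 = 303/510 = 0.59411… → L = 59.4%
L > 0.5 → S = Δ/(2-Max-Min) = 185/(510-244-59) = 185/207 = 0.89371… → S = 89.4%
(the 1/255 factors cancel in S and H, so raw channel differences can be used)
Max is G' → H = 60 × ((B-R)/Δ + 2) = 60 × ((59-135)/185 + 2)
  -76/185 + 2 = -0.4108… + 2 = 1.5891…
  H = 60 × 1.5891… = 95.351…° → H = 95.4°
= HSL(95.4°, 89.4%, 59.4%)


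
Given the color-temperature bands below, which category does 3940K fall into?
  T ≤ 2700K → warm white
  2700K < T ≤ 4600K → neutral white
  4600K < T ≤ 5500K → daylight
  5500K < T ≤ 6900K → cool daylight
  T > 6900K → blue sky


Temperature: 3940K
2700K < 3940K ≤ 4600K → neutral white
Classification: neutral white


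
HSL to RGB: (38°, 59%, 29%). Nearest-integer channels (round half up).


H=38°, S=0.59, L=0.29
C = (1-|2L-1|)×S = (1-|-0.42|)×0.59 = 0.3422
H' = H/60 = 38/60 ≈ 0.6333; X = C×(1-|H' mod 2 - 1|) ≈ 0.2167
m = L - C/2 = 0.29 - 0.1711 = 0.1189
Sector ⌊H'⌋ = 0 → (R',G',B') = (0.3422, ≈0.2167, 0.0)
RGB = ((R'+m)×255, (G'+m)×255, (B'+m)×255) = (117.5805, 85.5848, 30.3195)
Round half up → RGB(118, 86, 30)


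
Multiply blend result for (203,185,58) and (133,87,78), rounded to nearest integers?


Multiply: C = A×B/255, rounded to nearest integer
R: 203×133/255 = 26999/255 ≈ 105.878 → 106
G: 185×87/255 = 16095/255 ≈ 63.118 → 63
B: 58×78/255 = 4524/255 ≈ 17.741 → 18
= RGB(106, 63, 18)


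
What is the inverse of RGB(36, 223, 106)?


Invert: (255-R, 255-G, 255-B)
R: 255-36 = 219
G: 255-223 = 32
B: 255-106 = 149
= RGB(219, 32, 149)


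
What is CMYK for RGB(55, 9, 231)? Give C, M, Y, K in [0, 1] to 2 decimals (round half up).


R'=55/255≈0.2157, G'=9/255≈0.0353, B'=231/255≈0.9059
K = 1 - max(R',G',B') = 1 - 231/255 = 24/255 = 0.09411… → 0.09
(1-R'-K)/(1-K) simplifies to (max-R)/max with max = 231:
C = (231-55)/231 = 176/231 = 0.76190… → 0.76
M = (231-9)/231 = 222/231 = 0.96103… → 0.96
Y = (231-231)/231 = 0/231 = 0 → 0.00
= CMYK(0.76, 0.96, 0.00, 0.09)


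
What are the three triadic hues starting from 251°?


Triadic: equally spaced at 120° intervals
H1 = 251°
H2 = (251 + 120) mod 360 = 11°
H3 = (251 + 240) mod 360 = 131°
Triadic = 251°, 11°, 131°


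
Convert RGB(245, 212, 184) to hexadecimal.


R = 245 → F5 (hex)
G = 212 → D4 (hex)
B = 184 → B8 (hex)
Hex = #F5D4B8


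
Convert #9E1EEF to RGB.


9E → 158 (R)
1E → 30 (G)
EF → 239 (B)
= RGB(158, 30, 239)


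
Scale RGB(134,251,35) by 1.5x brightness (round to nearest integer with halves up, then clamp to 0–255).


Multiply each channel by 1.5, round half up, clamp to [0, 255]
R: 134×1.5 = 201
G: 251×1.5 = 376.5 → round → 377 → clamp → 255
B: 35×1.5 = 52.5 → round → 53
= RGB(201, 255, 53)


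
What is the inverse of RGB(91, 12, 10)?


Invert: (255-R, 255-G, 255-B)
R: 255-91 = 164
G: 255-12 = 243
B: 255-10 = 245
= RGB(164, 243, 245)


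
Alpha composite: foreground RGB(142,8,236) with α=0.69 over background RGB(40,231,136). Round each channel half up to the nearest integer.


C = α×F + (1-α)×B, with 1-α = 0.31
R: 0.69×142 + 0.31×40 = 97.98 + 12.40 = 110.38 → 110
G: 0.69×8 + 0.31×231 = 5.52 + 71.61 = 77.13 → 77
B: 0.69×236 + 0.31×136 = 162.84 + 42.16 = 205.00 → 205
= RGB(110, 77, 205)


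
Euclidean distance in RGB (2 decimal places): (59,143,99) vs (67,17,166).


d = √[(R₁-R₂)² + (G₁-G₂)² + (B₁-B₂)²]
d = √[(59-67)² + (143-17)² + (99-166)²]
d = √[64 + 15876 + 4489]
d = √20429
d ≈ 142.93


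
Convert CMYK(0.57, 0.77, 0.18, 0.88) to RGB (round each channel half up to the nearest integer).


R = 255 × (1-C) × (1-K) = 255 × 0.43 × 0.12 = 13.158 → 13
G = 255 × (1-M) × (1-K) = 255 × 0.23 × 0.12 = 7.038 → 7
B = 255 × (1-Y) × (1-K) = 255 × 0.82 × 0.12 = 25.092 → 25
= RGB(13, 7, 25)


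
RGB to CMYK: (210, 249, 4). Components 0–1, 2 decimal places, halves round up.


R'=210/255≈0.8235, G'=249/255≈0.9765, B'=4/255≈0.0157
K = 1 - max(R',G',B') = 1 - 249/255 = 6/255 = 0.02352… → 0.02
(1-R'-K)/(1-K) simplifies to (max-R)/max with max = 249:
C = (249-210)/249 = 39/249 = 0.15662… → 0.16
M = (249-249)/249 = 0/249 = 0 → 0.00
Y = (249-4)/249 = 245/249 = 0.98393… → 0.98
= CMYK(0.16, 0.00, 0.98, 0.02)


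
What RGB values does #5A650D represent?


5A → 90 (R)
65 → 101 (G)
0D → 13 (B)
= RGB(90, 101, 13)


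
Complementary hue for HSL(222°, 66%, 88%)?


Complement = opposite side of color wheel = hue + 180°
H' = (222 + 180) mod 360 = 42°
S and L unchanged.
= HSL(42°, 66%, 88%)


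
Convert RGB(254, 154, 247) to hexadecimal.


R = 254 → FE (hex)
G = 154 → 9A (hex)
B = 247 → F7 (hex)
Hex = #FE9AF7


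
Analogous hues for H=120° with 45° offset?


Base hue: 120°
Left analog: (120 - 45) mod 360 = 75°
Right analog: (120 + 45) mod 360 = 165°
Analogous hues = 75° and 165°


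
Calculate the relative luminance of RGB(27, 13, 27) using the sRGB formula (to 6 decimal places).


Linearize each channel (sRGB transfer function): c = v/255; c_lin = c/12.92 if c ≤ 0.04045, else ((c+0.055)/1.055)^2.4
  R: 27/255 ≈ 0.105882 > 0.04045 → ((0.105882+0.055)/1.055)^2.4 ≈ 0.010960
  G: 13/255 ≈ 0.050980 > 0.04045 → ((0.050980+0.055)/1.055)^2.4 ≈ 0.004025
  B: 27/255 ≈ 0.105882 > 0.04045 → ((0.105882+0.055)/1.055)^2.4 ≈ 0.010960
R_lin = 0.010960, G_lin = 0.004025, B_lin = 0.010960
L = 0.2126×R + 0.7152×G + 0.0722×B
L = 0.2126×0.010960 + 0.7152×0.004025 + 0.0722×0.010960
L ≈ 0.006000


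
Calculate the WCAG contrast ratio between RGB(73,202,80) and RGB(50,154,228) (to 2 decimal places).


Linearize each sRGB channel c=v/255: c/12.92 if c ≤ 0.04045 else ((c+0.055)/1.055)^2.4
L = 0.2126×R_lin + 0.7152×G_lin + 0.0722×B_lin
Color 1 (73,202,80):
  R=73: 73/255≈0.2863 > 0.04045 → ((0.2863+0.055)/1.055)^2.4 ≈ 0.06663
  G=202: 202/255≈0.7922 > 0.04045 → ((0.7922+0.055)/1.055)^2.4 ≈ 0.59062
  B=80: 80/255≈0.3137 > 0.04045 → ((0.3137+0.055)/1.055)^2.4 ≈ 0.08022
  L1 = 0.2126×0.06663 + 0.7152×0.59062 + 0.0722×0.08022 ≈ 0.44237
Color 2 (50,154,228):
  R=50: 50/255≈0.1961 > 0.04045 → ((0.1961+0.055)/1.055)^2.4 ≈ 0.03190
  G=154: 154/255≈0.6039 > 0.04045 → ((0.6039+0.055)/1.055)^2.4 ≈ 0.32314
  B=228: 228/255≈0.8941 > 0.04045 → ((0.8941+0.055)/1.055)^2.4 ≈ 0.77582
  L2 = 0.2126×0.03190 + 0.7152×0.32314 + 0.0722×0.77582 ≈ 0.29391
Lighter = 0.44237, Darker = 0.29391
Ratio = (L_lighter + 0.05) / (L_darker + 0.05)
Ratio = (0.44237 + 0.05) / (0.29391 + 0.05) = 0.49237 / 0.34391 ≈ 1.4317
Ratio ≈ 1.43:1


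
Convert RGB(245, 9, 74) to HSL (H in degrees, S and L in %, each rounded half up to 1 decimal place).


Normalize: R'=245/255≈0.9608, G'=9/255≈0.0353, B'=74/255≈0.2902
Max=245/255, Min=9/255, Δ=Max-Min=236/255
L = (Max+Min)/2 = (245+9)/510 = 254/510 = 0.49803… → L = 49.8%
L ≤ 0.5 → S = Δ/(Max+Min) = 236/(245+9) = 236/254 = 0.92913… → S = 92.9%
(the 1/255 factors cancel in S and H, so raw channel differences can be used)
Max is R' → H = 60 × (((G-B)/Δ) mod 6) = 60 × (((9-74)/236) mod 6)
  (-65)/236 = -0.2754…; negative, so add 6 → 5.7245…
  H = 60 × 5.7245… = 343.474…° → H = 343.5°
= HSL(343.5°, 92.9%, 49.8%)


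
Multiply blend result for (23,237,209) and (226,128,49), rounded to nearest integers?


Multiply: C = A×B/255, rounded to nearest integer
R: 23×226/255 = 5198/255 ≈ 20.384 → 20
G: 237×128/255 = 30336/255 ≈ 118.965 → 119
B: 209×49/255 = 10241/255 ≈ 40.161 → 40
= RGB(20, 119, 40)


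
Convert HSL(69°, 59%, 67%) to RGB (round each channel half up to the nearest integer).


H=69°, S=0.59, L=0.67
C = (1-|2L-1|)×S = (1-|0.34|)×0.59 = 0.3894
H' = H/60 = 69/60 ≈ 1.1500; X = C×(1-|H' mod 2 - 1|) = 0.33099
m = L - C/2 = 0.67 - 0.1947 = 0.4753
Sector ⌊H'⌋ = 1 → (R',G',B') = (0.33099, 0.3894, 0.0)
RGB = ((R'+m)×255, (G'+m)×255, (B'+m)×255) = (205.60395, 220.4985, 121.2015)
Round half up → RGB(206, 220, 121)


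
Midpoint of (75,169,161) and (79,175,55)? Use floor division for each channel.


Midpoint: each channel = ⌊(C₁+C₂)/2⌋
R: ⌊(75+79)/2⌋ = 77
G: ⌊(169+175)/2⌋ = 172
B: ⌊(161+55)/2⌋ = 108
= RGB(77, 172, 108)


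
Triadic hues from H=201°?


Triadic: equally spaced at 120° intervals
H1 = 201°
H2 = (201 + 120) mod 360 = 321°
H3 = (201 + 240) mod 360 = 81°
Triadic = 201°, 321°, 81°


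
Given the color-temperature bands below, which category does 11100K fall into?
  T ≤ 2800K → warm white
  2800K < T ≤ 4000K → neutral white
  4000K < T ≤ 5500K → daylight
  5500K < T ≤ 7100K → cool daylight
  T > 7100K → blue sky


Temperature: 11100K
11100K > 7100K → blue sky
Classification: blue sky


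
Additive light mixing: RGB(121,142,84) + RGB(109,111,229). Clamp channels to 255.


Additive: each channel = min(255, C₁+C₂)
R: 121+109 = 230 → 230
G: 142+111 = 253 → 253
B: 84+229 = 313 → 255
= RGB(230, 253, 255)


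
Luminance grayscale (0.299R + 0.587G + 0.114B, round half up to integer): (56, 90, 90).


Gray = 0.299×R + 0.587×G + 0.114×B
Gray = 0.299×56 + 0.587×90 + 0.114×90
Gray = 16.744 + 52.830 + 10.260
Gray = 79.834 → round half up → 80
Gray = 80


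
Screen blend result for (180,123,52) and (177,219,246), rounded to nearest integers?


Screen: C = 255 - (255-A)×(255-B)/255, rounded to nearest integer
R: 255 - (255-180)×(255-177)/255 = 255 - 5850/255 ≈ 255 - 22.941 = 232.059 → 232
G: 255 - (255-123)×(255-219)/255 = 255 - 4752/255 ≈ 255 - 18.635 = 236.365 → 236
B: 255 - (255-52)×(255-246)/255 = 255 - 1827/255 ≈ 255 - 7.165 = 247.835 → 248
= RGB(232, 236, 248)


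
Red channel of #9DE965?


Color: #9DE965
R = 9D = 157
G = E9 = 233
B = 65 = 101
Red = 157


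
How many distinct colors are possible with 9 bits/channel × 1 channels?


Total bits = 9 bits/channel × 1 channels = 9 bits
Distinct colors = 2^9
= 512 colors


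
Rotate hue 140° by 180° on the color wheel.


New hue = (H + rotation) mod 360
New hue = (140 + 180) mod 360
= 320 mod 360
= 320°


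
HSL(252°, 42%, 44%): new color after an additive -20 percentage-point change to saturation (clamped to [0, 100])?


Original S = 42%
Adjustment = -20 percentage points
New S = 42 + (-20) = 22
Clamp to [0, 100] → 22
= HSL(252°, 22%, 44%)


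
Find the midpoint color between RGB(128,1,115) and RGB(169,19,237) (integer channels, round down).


Midpoint: each channel = ⌊(C₁+C₂)/2⌋
R: ⌊(128+169)/2⌋ = 148
G: ⌊(1+19)/2⌋ = 10
B: ⌊(115+237)/2⌋ = 176
= RGB(148, 10, 176)


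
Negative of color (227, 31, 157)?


Invert: (255-R, 255-G, 255-B)
R: 255-227 = 28
G: 255-31 = 224
B: 255-157 = 98
= RGB(28, 224, 98)


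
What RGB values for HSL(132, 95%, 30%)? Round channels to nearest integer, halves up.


H=132°, S=0.95, L=0.30
C = (1-|2L-1|)×S = (1-|-0.40|)×0.95 = 0.57
H' = H/60 = 132/60 ≈ 2.2000; X = C×(1-|H' mod 2 - 1|) = 0.114
m = L - C/2 = 0.30 - 0.285 = 0.015
Sector ⌊H'⌋ = 2 → (R',G',B') = (0.0, 0.57, 0.114)
RGB = ((R'+m)×255, (G'+m)×255, (B'+m)×255) = (3.825, 149.175, 32.895)
Round half up → RGB(4, 149, 33)


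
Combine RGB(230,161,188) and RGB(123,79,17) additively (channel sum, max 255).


Additive: each channel = min(255, C₁+C₂)
R: 230+123 = 353 → 255
G: 161+79 = 240 → 240
B: 188+17 = 205 → 205
= RGB(255, 240, 205)


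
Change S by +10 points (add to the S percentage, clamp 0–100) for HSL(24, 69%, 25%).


Original S = 69%
Adjustment = +10 percentage points
New S = 69 + (10) = 79
Clamp to [0, 100] → 79
= HSL(24°, 79%, 25%)


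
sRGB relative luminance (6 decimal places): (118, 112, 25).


Linearize each channel (sRGB transfer function): c = v/255; c_lin = c/12.92 if c ≤ 0.04045, else ((c+0.055)/1.055)^2.4
  R: 118/255 ≈ 0.462745 > 0.04045 → ((0.462745+0.055)/1.055)^2.4 ≈ 0.181164
  G: 112/255 ≈ 0.439216 > 0.04045 → ((0.439216+0.055)/1.055)^2.4 ≈ 0.162029
  B: 25/255 ≈ 0.098039 > 0.04045 → ((0.098039+0.055)/1.055)^2.4 ≈ 0.009721
R_lin = 0.181164, G_lin = 0.162029, B_lin = 0.009721
L = 0.2126×R + 0.7152×G + 0.0722×B
L = 0.2126×0.181164 + 0.7152×0.162029 + 0.0722×0.009721
L ≈ 0.155101


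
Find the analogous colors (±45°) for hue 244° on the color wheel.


Base hue: 244°
Left analog: (244 - 45) mod 360 = 199°
Right analog: (244 + 45) mod 360 = 289°
Analogous hues = 199° and 289°


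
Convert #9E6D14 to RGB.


9E → 158 (R)
6D → 109 (G)
14 → 20 (B)
= RGB(158, 109, 20)


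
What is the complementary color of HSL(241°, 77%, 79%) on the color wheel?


Complement = opposite side of color wheel = hue + 180°
H' = (241 + 180) mod 360 = 61°
S and L unchanged.
= HSL(61°, 77%, 79%)


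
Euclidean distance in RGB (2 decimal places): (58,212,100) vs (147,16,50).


d = √[(R₁-R₂)² + (G₁-G₂)² + (B₁-B₂)²]
d = √[(58-147)² + (212-16)² + (100-50)²]
d = √[7921 + 38416 + 2500]
d = √48837
d ≈ 220.99


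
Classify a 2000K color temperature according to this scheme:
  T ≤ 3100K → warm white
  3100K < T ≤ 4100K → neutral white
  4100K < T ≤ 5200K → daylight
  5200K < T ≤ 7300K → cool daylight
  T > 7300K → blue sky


Temperature: 2000K
2000K ≤ 3100K → warm white
Classification: warm white


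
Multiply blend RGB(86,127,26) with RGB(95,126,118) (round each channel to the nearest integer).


Multiply: C = A×B/255, rounded to nearest integer
R: 86×95/255 = 8170/255 ≈ 32.039 → 32
G: 127×126/255 = 16002/255 ≈ 62.753 → 63
B: 26×118/255 = 3068/255 ≈ 12.031 → 12
= RGB(32, 63, 12)


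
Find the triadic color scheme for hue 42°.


Triadic: equally spaced at 120° intervals
H1 = 42°
H2 = (42 + 120) mod 360 = 162°
H3 = (42 + 240) mod 360 = 282°
Triadic = 42°, 162°, 282°


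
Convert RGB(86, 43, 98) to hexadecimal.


R = 86 → 56 (hex)
G = 43 → 2B (hex)
B = 98 → 62 (hex)
Hex = #562B62


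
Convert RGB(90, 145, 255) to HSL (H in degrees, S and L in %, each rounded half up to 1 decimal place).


Normalize: R'=90/255≈0.3529, G'=145/255≈0.5686, B'=255/255≈1.0000
Max=255/255, Min=90/255, Δ=Max-Min=165/255
L = (Max+Min)/2 = (255+90)/510 = 345/510 = 0.67647… → L = 67.6%
L > 0.5 → S = Δ/(2-Max-Min) = 165/(510-255-90) = 165/165 = 1 → S = 100.0%
(the 1/255 factors cancel in S and H, so raw channel differences can be used)
Max is B' → H = 60 × ((R-G)/Δ + 4) = 60 × ((90-145)/165 + 4)
  -55/165 + 4 = -0.3333… + 4 = 3.6666…
  H = 60 × 3.6666… = 220° → H = 220.0°
= HSL(220.0°, 100.0%, 67.6%)


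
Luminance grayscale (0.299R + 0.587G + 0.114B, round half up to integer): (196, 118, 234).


Gray = 0.299×R + 0.587×G + 0.114×B
Gray = 0.299×196 + 0.587×118 + 0.114×234
Gray = 58.604 + 69.266 + 26.676
Gray = 154.546 → round half up → 155
Gray = 155


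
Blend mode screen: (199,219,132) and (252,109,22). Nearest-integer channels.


Screen: C = 255 - (255-A)×(255-B)/255, rounded to nearest integer
R: 255 - (255-199)×(255-252)/255 = 255 - 168/255 ≈ 255 - 0.659 = 254.341 → 254
G: 255 - (255-219)×(255-109)/255 = 255 - 5256/255 ≈ 255 - 20.612 = 234.388 → 234
B: 255 - (255-132)×(255-22)/255 = 255 - 28659/255 ≈ 255 - 112.388 = 142.612 → 143
= RGB(254, 234, 143)


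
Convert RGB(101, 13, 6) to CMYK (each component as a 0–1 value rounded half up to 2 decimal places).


R'=101/255≈0.3961, G'=13/255≈0.0510, B'=6/255≈0.0235
K = 1 - max(R',G',B') = 1 - 101/255 = 154/255 = 0.60392… → 0.60
(1-R'-K)/(1-K) simplifies to (max-R)/max with max = 101:
C = (101-101)/101 = 0/101 = 0 → 0.00
M = (101-13)/101 = 88/101 = 0.87128… → 0.87
Y = (101-6)/101 = 95/101 = 0.94059… → 0.94
= CMYK(0.00, 0.87, 0.94, 0.60)


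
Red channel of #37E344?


Color: #37E344
R = 37 = 55
G = E3 = 227
B = 44 = 68
Red = 55


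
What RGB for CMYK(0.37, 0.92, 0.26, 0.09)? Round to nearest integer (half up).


R = 255 × (1-C) × (1-K) = 255 × 0.63 × 0.91 = 146.1915 → 146
G = 255 × (1-M) × (1-K) = 255 × 0.08 × 0.91 = 18.564 → 19
B = 255 × (1-Y) × (1-K) = 255 × 0.74 × 0.91 = 171.717 → 172
= RGB(146, 19, 172)


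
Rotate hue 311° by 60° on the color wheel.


New hue = (H + rotation) mod 360
New hue = (311 + 60) mod 360
= 371 mod 360
= 11°


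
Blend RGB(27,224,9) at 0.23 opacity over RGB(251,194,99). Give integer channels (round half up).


C = α×F + (1-α)×B, with 1-α = 0.77
R: 0.23×27 + 0.77×251 = 6.21 + 193.27 = 199.48 → 199
G: 0.23×224 + 0.77×194 = 51.52 + 149.38 = 200.90 → 201
B: 0.23×9 + 0.77×99 = 2.07 + 76.23 = 78.30 → 78
= RGB(199, 201, 78)


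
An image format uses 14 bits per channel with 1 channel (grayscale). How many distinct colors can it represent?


Total bits = 14 bits/channel × 1 channels = 14 bits
Distinct colors = 2^14
= 16,384 colors


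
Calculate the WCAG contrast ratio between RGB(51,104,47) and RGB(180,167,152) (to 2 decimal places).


Linearize each sRGB channel c=v/255: c/12.92 if c ≤ 0.04045 else ((c+0.055)/1.055)^2.4
L = 0.2126×R_lin + 0.7152×G_lin + 0.0722×B_lin
Color 1 (51,104,47):
  R=51: 51/255≈0.2000 > 0.04045 → ((0.2000+0.055)/1.055)^2.4 ≈ 0.03310
  G=104: 104/255≈0.4078 > 0.04045 → ((0.4078+0.055)/1.055)^2.4 ≈ 0.13843
  B=47: 47/255≈0.1843 > 0.04045 → ((0.1843+0.055)/1.055)^2.4 ≈ 0.02843
  L1 = 0.2126×0.03310 + 0.7152×0.13843 + 0.0722×0.02843 ≈ 0.10810
Color 2 (180,167,152):
  R=180: 180/255≈0.7059 > 0.04045 → ((0.7059+0.055)/1.055)^2.4 ≈ 0.45641
  G=167: 167/255≈0.6549 > 0.04045 → ((0.6549+0.055)/1.055)^2.4 ≈ 0.38643
  B=152: 152/255≈0.5961 > 0.04045 → ((0.5961+0.055)/1.055)^2.4 ≈ 0.31399
  L2 = 0.2126×0.45641 + 0.7152×0.38643 + 0.0722×0.31399 ≈ 0.39608
Lighter = 0.39608, Darker = 0.10810
Ratio = (L_lighter + 0.05) / (L_darker + 0.05)
Ratio = (0.39608 + 0.05) / (0.10810 + 0.05) = 0.44608 / 0.15810 ≈ 2.8215
Ratio ≈ 2.82:1


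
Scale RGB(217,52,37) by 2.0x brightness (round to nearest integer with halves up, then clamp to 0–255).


Multiply each channel by 2.0, round half up, clamp to [0, 255]
R: 217×2.0 = 434 → clamp → 255
G: 52×2.0 = 104
B: 37×2.0 = 74
= RGB(255, 104, 74)
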